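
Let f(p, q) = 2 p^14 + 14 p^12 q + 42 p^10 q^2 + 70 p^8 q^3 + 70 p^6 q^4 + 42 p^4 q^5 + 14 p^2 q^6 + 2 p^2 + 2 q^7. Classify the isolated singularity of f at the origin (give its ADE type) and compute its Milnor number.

Type A6, Milnor number mu = 6.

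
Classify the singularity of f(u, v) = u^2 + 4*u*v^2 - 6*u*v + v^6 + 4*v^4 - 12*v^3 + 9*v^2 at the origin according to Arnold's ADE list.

The Hessian of f at 0 has rank 1. Corank 1: A-series; mu = 5 gives A_5.

A_{5}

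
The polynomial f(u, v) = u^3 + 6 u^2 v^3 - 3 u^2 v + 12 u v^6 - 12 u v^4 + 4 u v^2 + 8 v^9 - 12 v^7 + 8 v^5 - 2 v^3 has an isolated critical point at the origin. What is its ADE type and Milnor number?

The Hessian of f at 0 has rank 0. Corank 2; j^3 = (u - v)*(u^2 - 2*u*v + 2*v^2) splits into three distinct lines over C (the quadratic factor has nonzero discriminant), so D_4.

Type D_4, Milnor number mu = 4.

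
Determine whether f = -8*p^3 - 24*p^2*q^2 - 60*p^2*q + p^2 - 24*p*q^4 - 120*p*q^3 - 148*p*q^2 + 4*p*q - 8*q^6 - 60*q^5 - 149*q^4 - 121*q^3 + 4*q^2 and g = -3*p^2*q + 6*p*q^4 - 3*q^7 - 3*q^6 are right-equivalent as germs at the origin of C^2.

No.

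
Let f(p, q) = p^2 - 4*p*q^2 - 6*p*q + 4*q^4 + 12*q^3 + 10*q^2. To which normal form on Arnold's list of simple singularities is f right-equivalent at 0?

The Hessian of f at 0 is [[2, -6], [-6, 20]] with rank 2, so corank 0. A Groebner basis of the Jacobian ideal J(f) in C{p,q} is {p, q}; counting standard monomials gives mu = 1. Corank 0: nondegenerate Morse point, so A_1.

A_1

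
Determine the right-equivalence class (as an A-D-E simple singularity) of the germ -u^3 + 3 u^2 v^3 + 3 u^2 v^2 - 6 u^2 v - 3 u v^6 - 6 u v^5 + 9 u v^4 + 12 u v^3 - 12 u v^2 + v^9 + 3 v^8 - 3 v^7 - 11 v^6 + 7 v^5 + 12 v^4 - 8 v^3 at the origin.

The Hessian of f at 0 has rank 0. Corank 2; j^3 = -(u + 2*v)^3 is a perfect cube, so E-series; the 5-jet and mu = 8 give E_8.

E_8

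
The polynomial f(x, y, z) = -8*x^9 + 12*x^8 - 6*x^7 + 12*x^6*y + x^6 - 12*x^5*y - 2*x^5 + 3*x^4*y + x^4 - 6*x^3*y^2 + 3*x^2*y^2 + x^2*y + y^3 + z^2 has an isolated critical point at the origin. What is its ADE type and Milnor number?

The Hessian of f at 0 has rank 1. Corank 2; j^3 = y*(x^2 + y^2) splits into three distinct lines over C (the quadratic factor has nonzero discriminant), so D_4.

Type D_4, Milnor number mu = 4.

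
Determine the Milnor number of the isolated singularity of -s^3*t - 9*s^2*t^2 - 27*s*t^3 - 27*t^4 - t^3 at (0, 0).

The Hessian of f at 0 has rank 0. Corank 2; j^3 = -t^3 is a perfect cube, so E-series; the 4-jet and mu = 7 give E_7.

7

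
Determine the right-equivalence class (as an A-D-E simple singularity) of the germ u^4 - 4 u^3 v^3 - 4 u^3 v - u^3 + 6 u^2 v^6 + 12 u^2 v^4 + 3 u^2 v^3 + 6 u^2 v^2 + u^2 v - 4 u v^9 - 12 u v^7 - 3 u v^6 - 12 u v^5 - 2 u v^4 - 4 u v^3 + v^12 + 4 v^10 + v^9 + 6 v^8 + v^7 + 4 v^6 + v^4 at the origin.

The Hessian of f at 0 is [[0, 0], [0, 0]] with rank 0, so corank 2. A Groebner basis of the Jacobian ideal J(f) in C{u,v} is {u*v^2, u*v/4 + v^3, u^2 - u*v}; counting standard monomials gives mu = 5. Corank 2; j^3 = -u^2*(u - v) has shape L^2 M (L != M), so D-series; mu = 5 gives D_5.

D5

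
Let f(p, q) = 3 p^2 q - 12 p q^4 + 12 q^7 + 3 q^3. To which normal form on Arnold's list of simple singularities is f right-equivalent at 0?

The Hessian of f at 0 is [[0, 0], [0, 0]] with rank 0, so corank 2. A Groebner basis of the Jacobian ideal J(f) in C{p,q} is {q^3, p^2 + 3*q^2, p*q}; counting standard monomials gives mu = 4. Corank 2; j^3 = 3*q*(p^2 + q^2) splits into three distinct lines over C (the quadratic factor has nonzero discriminant), so D_4.

D_{4}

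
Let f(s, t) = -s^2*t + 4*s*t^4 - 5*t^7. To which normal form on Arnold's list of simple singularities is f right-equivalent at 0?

The Hessian of f at 0 has rank 0. Corank 2; j^3 = -s^2*t has shape L^2 M (L != M), so D-series; mu = 8 gives D_8.

D8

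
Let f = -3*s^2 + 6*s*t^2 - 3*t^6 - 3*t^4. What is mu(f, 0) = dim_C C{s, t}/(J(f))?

5

The Hessian of f at 0 has rank 1. Corank 1: A-series; mu = 5 gives A_5.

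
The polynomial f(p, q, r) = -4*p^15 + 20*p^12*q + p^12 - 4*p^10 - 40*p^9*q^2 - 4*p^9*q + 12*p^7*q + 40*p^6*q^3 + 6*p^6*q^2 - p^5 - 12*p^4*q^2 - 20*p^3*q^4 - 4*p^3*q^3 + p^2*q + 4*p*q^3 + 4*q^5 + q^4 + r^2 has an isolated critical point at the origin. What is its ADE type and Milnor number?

The Hessian of f at 0 is [[0, 0, 0], [0, 0, 0], [0, 0, 2]] with rank 1, so corank 2. A Groebner basis of the Jacobian ideal J(f) in C{p,q,r} is {p*q^2, p*q/2 + q^3, p^2 - 2*p*q, r}; counting standard monomials gives mu = 5. Corank 2; j^3 = p^2*q has shape L^2 M (L != M), so D-series; mu = 5 gives D_5.

Type D5, Milnor number mu = 5.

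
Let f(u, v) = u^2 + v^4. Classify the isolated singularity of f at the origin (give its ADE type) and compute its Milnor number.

Type A_3, Milnor number mu = 3.

The Hessian of f at 0 is [[2, 0], [0, 0]] with rank 1, so corank 1. A Groebner basis of the Jacobian ideal J(f) in C{u,v} is {v^3, u}; counting standard monomials gives mu = 3. Corank 1: A-series; mu = 3 gives A_3.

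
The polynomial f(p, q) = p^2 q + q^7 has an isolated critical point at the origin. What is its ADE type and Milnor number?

Type D_{8}, Milnor number mu = 8.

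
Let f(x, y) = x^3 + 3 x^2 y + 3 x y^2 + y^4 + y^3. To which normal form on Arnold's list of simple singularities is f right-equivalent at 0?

E_6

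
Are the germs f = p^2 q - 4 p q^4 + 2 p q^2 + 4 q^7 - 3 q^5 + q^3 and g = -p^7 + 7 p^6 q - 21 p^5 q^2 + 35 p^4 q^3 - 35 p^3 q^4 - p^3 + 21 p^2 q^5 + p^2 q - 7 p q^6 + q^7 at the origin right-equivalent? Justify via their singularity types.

No.

The Hessian of f at 0 has rank 0. Corank 2; j^3 = q*(p + q)^2 has shape L^2 M (L != M), so D-series; mu = 6 gives D_6. The Hessian of g at 0 has rank 0. Corank 2; j^3 = -p^2*(p - q) has shape L^2 M (L != M), so D-series; mu = 8 gives D_8. f is D_6 but g is D_8, hence not right-equivalent.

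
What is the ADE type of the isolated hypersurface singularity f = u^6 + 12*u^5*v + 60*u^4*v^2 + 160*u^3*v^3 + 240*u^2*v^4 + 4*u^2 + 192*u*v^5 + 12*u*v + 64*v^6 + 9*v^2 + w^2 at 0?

A_5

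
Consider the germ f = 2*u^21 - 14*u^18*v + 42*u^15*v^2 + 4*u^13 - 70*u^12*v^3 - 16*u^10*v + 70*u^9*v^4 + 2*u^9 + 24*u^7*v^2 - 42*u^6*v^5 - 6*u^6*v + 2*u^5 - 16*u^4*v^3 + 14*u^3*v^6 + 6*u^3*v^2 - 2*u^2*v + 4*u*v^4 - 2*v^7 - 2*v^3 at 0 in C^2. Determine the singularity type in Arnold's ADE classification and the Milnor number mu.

The Hessian of f at 0 has rank 0. Corank 2; j^3 = -2*v*(u^2 + v^2) splits into three distinct lines over C (the quadratic factor has nonzero discriminant), so D_4.

Type D_{4}, Milnor number mu = 4.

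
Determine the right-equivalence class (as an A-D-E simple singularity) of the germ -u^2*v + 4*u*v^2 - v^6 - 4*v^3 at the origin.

D_7

The Hessian of f at 0 has rank 0. Corank 2; j^3 = -v*(u - 2*v)^2 has shape L^2 M (L != M), so D-series; mu = 7 gives D_7.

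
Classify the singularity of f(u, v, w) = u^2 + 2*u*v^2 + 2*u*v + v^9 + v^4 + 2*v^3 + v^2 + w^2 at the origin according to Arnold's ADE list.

The Hessian of f at 0 has rank 2. Corank 1: A-series; mu = 8 gives A_8.

A_8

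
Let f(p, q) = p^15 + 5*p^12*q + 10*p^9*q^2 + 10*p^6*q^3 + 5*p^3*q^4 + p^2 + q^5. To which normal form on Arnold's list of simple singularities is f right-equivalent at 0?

The Hessian of f at 0 is [[2, 0], [0, 0]] with rank 1, so corank 1. A Groebner basis of the Jacobian ideal J(f) in C{p,q} is {q^4, p}; counting standard monomials gives mu = 4. Corank 1: A-series; mu = 4 gives A_4.

A_{4}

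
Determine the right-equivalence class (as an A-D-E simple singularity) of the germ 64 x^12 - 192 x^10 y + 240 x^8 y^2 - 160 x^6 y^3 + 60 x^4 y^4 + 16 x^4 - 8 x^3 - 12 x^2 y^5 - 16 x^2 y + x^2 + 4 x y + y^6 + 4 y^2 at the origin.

A_{5}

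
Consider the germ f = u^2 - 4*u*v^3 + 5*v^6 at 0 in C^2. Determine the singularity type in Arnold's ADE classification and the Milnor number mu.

Type A_{5}, Milnor number mu = 5.

The Hessian of f at 0 is [[2, 0], [0, 0]] with rank 1, so corank 1. A Groebner basis of the Jacobian ideal J(f) in C{u,v} is {u*v^2, -u/2 + v^3, u^2}; counting standard monomials gives mu = 5. Corank 1: A-series; mu = 5 gives A_5.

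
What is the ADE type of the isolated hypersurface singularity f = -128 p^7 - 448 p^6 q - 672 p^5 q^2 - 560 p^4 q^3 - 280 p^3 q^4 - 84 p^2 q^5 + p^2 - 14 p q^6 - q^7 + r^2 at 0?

A_{6}

The Hessian of f at 0 has rank 2. Corank 1: A-series; mu = 6 gives A_6.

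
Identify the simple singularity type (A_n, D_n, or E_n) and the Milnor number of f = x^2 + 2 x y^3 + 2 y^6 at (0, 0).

Type A_{5}, Milnor number mu = 5.

The Hessian of f at 0 is [[2, 0], [0, 0]] with rank 1, so corank 1. A Groebner basis of the Jacobian ideal J(f) in C{x,y} is {x*y^2, x + y^3, x^2}; counting standard monomials gives mu = 5. Corank 1: A-series; mu = 5 gives A_5.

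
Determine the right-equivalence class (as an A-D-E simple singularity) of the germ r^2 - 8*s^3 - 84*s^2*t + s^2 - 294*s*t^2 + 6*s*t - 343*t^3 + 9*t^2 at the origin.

A_{2}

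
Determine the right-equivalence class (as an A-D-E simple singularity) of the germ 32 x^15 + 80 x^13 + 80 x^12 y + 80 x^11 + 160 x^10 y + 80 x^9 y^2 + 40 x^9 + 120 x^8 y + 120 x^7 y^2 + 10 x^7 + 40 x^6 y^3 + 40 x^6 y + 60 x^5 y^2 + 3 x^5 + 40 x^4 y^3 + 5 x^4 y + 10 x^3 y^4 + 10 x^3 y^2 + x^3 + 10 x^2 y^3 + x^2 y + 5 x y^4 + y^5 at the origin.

D6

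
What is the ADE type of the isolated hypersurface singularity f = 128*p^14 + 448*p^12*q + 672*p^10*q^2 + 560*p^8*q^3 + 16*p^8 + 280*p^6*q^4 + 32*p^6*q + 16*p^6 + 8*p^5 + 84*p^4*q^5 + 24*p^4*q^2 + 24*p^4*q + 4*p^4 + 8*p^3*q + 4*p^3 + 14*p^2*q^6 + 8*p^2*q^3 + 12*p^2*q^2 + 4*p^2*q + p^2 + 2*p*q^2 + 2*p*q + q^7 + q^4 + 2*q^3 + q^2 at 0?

A_{6}

The Hessian of f at 0 has rank 1. Corank 1: A-series; mu = 6 gives A_6.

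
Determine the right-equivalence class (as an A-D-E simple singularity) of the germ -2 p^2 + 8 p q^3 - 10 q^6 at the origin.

A_5

The Hessian of f at 0 is [[-4, 0], [0, 0]] with rank 1, so corank 1. A Groebner basis of the Jacobian ideal J(f) in C{p,q} is {p*q^2, -p/2 + q^3, p^2}; counting standard monomials gives mu = 5. Corank 1: A-series; mu = 5 gives A_5.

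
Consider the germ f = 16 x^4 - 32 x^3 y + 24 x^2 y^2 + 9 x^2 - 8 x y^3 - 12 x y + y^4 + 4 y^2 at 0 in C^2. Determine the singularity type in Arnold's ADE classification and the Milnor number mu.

The Hessian of f at 0 has rank 1. Corank 1: A-series; mu = 3 gives A_3.

Type A3, Milnor number mu = 3.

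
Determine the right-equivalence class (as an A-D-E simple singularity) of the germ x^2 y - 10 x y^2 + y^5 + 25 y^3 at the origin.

D_{6}

The Hessian of f at 0 is [[0, 0], [0, 0]] with rank 0, so corank 2. A Groebner basis of the Jacobian ideal J(f) in C{x,y} is {x^2/5 + y^4 - 5*y^2, x^3 - 125*y^3, x*y - 5*y^2}; counting standard monomials gives mu = 6. Corank 2; j^3 = y*(x - 5*y)^2 has shape L^2 M (L != M), so D-series; mu = 6 gives D_6.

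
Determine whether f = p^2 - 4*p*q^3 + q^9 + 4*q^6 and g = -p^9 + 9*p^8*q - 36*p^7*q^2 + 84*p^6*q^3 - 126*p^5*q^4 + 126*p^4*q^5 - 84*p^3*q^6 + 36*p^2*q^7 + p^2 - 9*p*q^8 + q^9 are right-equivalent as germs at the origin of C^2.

The Hessian of f at 0 has rank 1. Corank 1: A-series; mu = 8 gives A_8. The Hessian of g at 0 has rank 1. Corank 1: A-series; mu = 8 gives A_8. Both have type A_8, hence right-equivalent.

Yes.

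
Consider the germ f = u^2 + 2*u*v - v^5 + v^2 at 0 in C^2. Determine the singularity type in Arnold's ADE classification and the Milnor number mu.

Type A_4, Milnor number mu = 4.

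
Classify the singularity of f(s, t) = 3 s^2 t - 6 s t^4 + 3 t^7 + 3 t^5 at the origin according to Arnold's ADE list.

The Hessian of f at 0 has rank 0. Corank 2; j^3 = 3*s^2*t has shape L^2 M (L != M), so D-series; mu = 6 gives D_6.

D6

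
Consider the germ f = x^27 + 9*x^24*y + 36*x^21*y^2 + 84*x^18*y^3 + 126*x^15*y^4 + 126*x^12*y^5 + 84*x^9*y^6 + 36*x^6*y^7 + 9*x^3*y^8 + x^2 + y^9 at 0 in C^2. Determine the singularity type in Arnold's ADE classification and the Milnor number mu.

Type A_{8}, Milnor number mu = 8.

The Hessian of f at 0 has rank 1. Corank 1: A-series; mu = 8 gives A_8.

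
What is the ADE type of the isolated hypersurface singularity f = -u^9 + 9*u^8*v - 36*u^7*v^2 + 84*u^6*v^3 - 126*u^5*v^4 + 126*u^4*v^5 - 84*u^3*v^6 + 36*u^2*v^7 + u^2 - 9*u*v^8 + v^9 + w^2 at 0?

A_{8}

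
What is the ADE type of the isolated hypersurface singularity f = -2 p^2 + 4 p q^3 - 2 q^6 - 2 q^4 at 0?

A_{3}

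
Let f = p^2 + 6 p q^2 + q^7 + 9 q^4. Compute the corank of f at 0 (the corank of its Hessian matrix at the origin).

1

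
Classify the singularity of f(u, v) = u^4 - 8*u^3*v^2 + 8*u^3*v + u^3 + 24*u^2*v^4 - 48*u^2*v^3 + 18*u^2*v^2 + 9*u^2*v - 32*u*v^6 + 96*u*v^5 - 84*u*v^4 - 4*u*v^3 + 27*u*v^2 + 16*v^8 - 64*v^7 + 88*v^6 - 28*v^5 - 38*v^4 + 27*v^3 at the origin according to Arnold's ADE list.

E_6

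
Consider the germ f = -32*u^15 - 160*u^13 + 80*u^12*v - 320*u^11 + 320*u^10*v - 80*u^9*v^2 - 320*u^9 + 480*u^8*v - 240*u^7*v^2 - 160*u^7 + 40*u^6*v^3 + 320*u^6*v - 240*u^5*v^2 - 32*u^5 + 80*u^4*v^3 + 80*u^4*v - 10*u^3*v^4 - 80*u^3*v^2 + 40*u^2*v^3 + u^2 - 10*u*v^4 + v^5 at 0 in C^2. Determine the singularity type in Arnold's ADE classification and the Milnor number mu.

The Hessian of f at 0 is [[2, 0], [0, 0]] with rank 1, so corank 1. A Groebner basis of the Jacobian ideal J(f) in C{u,v} is {v^4, u}; counting standard monomials gives mu = 4. Corank 1: A-series; mu = 4 gives A_4.

Type A_4, Milnor number mu = 4.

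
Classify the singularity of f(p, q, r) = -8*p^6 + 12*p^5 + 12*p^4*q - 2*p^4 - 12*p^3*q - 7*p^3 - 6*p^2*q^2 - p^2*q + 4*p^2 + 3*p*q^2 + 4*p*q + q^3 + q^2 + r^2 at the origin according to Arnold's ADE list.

The Hessian of f at 0 is [[8, 4, 0], [4, 2, 0], [0, 0, 2]] with rank 2, so corank 1. A Groebner basis of the Jacobian ideal J(f) in C{p,q,r} is {q^2, p + q/2, r}; counting standard monomials gives mu = 2. Corank 1: A-series; mu = 2 gives A_2.

A2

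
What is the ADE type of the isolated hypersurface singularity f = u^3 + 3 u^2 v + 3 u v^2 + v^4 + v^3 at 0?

E_{6}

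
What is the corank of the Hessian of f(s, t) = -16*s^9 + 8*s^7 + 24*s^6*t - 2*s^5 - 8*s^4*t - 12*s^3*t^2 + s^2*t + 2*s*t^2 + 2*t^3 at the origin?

2

The Hessian at 0 is [[0, 0], [0, 0]] of rank 0; hence corank 2.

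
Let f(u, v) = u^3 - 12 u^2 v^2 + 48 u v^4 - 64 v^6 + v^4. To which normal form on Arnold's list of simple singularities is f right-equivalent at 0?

The Hessian of f at 0 has rank 0. Corank 2; j^3 = u^3 is a perfect cube, so E-series; the 4-jet and mu = 6 give E_6.

E_6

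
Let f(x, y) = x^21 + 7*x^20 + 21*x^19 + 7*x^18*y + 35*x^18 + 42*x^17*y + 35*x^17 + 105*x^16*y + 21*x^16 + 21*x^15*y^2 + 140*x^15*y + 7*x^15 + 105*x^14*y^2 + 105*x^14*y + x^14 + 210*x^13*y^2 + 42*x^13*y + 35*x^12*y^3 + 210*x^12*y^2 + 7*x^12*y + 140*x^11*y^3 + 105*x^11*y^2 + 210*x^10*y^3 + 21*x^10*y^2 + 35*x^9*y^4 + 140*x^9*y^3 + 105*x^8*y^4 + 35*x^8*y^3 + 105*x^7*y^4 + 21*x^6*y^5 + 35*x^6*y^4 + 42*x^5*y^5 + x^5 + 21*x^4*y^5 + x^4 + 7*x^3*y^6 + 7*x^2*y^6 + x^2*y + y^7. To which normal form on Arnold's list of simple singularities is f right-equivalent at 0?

D8

The Hessian of f at 0 has rank 0. Corank 2; j^3 = x^2*y has shape L^2 M (L != M), so D-series; mu = 8 gives D_8.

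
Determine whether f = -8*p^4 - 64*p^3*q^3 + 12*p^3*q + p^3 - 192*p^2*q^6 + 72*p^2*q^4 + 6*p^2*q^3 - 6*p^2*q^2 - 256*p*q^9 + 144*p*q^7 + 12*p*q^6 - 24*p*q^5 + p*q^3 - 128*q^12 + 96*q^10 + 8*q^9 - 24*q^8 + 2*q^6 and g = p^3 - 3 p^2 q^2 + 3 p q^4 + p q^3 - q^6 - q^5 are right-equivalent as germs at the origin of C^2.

Yes.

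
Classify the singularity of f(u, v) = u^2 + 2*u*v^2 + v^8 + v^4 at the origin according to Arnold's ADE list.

A_{7}

The Hessian of f at 0 is [[2, 0], [0, 0]] with rank 1, so corank 1. A Groebner basis of the Jacobian ideal J(f) in C{u,v} is {u^4, u^3*v, u + v^2}; counting standard monomials gives mu = 7. Corank 1: A-series; mu = 7 gives A_7.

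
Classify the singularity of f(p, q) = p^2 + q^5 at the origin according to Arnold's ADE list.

A_{4}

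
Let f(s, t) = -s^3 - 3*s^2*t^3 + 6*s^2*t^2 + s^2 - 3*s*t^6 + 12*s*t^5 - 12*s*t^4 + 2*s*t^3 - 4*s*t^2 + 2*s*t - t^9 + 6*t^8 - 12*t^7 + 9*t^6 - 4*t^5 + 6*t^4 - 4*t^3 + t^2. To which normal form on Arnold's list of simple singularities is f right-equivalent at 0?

A_2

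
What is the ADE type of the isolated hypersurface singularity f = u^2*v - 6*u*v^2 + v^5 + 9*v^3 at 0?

The Hessian of f at 0 has rank 0. Corank 2; j^3 = v*(u - 3*v)^2 has shape L^2 M (L != M), so D-series; mu = 6 gives D_6.

D_6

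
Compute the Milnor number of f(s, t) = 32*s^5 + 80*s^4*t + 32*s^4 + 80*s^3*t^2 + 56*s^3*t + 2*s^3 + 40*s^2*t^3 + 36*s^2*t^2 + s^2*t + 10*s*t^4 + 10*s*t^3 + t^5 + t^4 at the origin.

5

The Hessian of f at 0 has rank 0. Corank 2; j^3 = s^2*(2*s + t) has shape L^2 M (L != M), so D-series; mu = 5 gives D_5.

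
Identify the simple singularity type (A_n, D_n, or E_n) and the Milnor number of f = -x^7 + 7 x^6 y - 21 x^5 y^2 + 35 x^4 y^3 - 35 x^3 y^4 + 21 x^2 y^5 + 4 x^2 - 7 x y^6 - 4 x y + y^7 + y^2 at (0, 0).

The Hessian of f at 0 has rank 1. Corank 1: A-series; mu = 6 gives A_6.

Type A_6, Milnor number mu = 6.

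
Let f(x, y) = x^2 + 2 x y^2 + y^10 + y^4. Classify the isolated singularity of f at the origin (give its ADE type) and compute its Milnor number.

The Hessian of f at 0 is [[2, 0], [0, 0]] with rank 1, so corank 1. A Groebner basis of the Jacobian ideal J(f) in C{x,y} is {x^5, x^4*y, x + y^2}; counting standard monomials gives mu = 9. Corank 1: A-series; mu = 9 gives A_9.

Type A_{9}, Milnor number mu = 9.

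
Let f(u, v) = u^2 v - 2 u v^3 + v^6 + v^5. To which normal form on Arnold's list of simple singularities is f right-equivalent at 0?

D_{7}

The Hessian of f at 0 is [[0, 0], [0, 0]] with rank 0, so corank 2. A Groebner basis of the Jacobian ideal J(f) in C{u,v} is {u^3, u^2*v + u^2/6 - u*v^2/6, -u*v + v^3}; counting standard monomials gives mu = 7. Corank 2; j^3 = u^2*v has shape L^2 M (L != M), so D-series; mu = 7 gives D_7.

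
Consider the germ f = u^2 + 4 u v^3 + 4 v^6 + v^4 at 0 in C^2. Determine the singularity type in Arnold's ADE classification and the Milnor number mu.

Type A_3, Milnor number mu = 3.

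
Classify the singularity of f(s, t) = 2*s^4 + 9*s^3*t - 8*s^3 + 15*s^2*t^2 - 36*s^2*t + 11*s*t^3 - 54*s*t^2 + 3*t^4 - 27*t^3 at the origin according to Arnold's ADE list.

The Hessian of f at 0 has rank 0. Corank 2; j^3 = -(2*s + 3*t)^3 is a perfect cube, so E-series; the 4-jet and mu = 7 give E_7.

E_{7}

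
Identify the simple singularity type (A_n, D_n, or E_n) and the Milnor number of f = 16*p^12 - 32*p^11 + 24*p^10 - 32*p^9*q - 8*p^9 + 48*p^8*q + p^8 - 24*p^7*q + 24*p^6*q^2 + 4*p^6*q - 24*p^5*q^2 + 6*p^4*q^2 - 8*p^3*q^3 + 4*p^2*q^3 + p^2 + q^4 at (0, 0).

Type A_3, Milnor number mu = 3.

The Hessian of f at 0 is [[2, 0], [0, 0]] with rank 1, so corank 1. A Groebner basis of the Jacobian ideal J(f) in C{p,q} is {q^3, p}; counting standard monomials gives mu = 3. Corank 1: A-series; mu = 3 gives A_3.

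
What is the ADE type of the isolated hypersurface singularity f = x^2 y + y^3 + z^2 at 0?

The Hessian of f at 0 has rank 1. Corank 2; j^3 = y*(x^2 + y^2) splits into three distinct lines over C (the quadratic factor has nonzero discriminant), so D_4.

D_{4}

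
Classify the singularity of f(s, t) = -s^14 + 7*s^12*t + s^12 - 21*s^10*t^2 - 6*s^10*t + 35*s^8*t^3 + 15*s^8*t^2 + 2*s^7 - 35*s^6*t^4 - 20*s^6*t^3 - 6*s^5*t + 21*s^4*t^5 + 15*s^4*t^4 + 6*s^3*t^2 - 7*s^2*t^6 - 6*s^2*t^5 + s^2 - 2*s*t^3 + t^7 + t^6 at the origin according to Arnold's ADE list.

A6

The Hessian of f at 0 has rank 1. Corank 1: A-series; mu = 6 gives A_6.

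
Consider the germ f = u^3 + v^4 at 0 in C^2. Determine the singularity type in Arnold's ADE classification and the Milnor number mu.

Type E_6, Milnor number mu = 6.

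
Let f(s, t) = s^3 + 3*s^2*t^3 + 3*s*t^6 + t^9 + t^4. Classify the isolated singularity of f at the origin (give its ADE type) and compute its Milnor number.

Type E_{6}, Milnor number mu = 6.

The Hessian of f at 0 is [[0, 0], [0, 0]] with rank 0, so corank 2. A Groebner basis of the Jacobian ideal J(f) in C{s,t} is {t^3, s^2}; counting standard monomials gives mu = 6. Corank 2; j^3 = s^3 is a perfect cube, so E-series; the 4-jet and mu = 6 give E_6.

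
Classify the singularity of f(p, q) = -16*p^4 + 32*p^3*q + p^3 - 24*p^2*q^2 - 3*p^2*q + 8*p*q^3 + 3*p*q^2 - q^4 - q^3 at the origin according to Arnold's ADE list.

E_{6}

The Hessian of f at 0 is [[0, 0], [0, 0]] with rank 0, so corank 2. A Groebner basis of the Jacobian ideal J(f) in C{p,q} is {q^4, p*q^2 - 5*q^3/6, p^2 - 2*p*q + q^2}; counting standard monomials gives mu = 6. Corank 2; j^3 = (p - q)^3 is a perfect cube, so E-series; the 4-jet and mu = 6 give E_6.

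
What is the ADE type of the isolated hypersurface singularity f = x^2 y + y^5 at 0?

D6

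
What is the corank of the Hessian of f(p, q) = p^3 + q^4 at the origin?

2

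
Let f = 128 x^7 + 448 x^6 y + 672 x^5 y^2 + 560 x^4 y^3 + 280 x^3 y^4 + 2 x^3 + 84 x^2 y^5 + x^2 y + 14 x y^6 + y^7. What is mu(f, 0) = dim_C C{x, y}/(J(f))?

8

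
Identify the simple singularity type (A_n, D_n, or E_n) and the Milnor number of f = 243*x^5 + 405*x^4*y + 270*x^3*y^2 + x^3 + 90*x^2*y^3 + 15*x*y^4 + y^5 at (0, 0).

Type E8, Milnor number mu = 8.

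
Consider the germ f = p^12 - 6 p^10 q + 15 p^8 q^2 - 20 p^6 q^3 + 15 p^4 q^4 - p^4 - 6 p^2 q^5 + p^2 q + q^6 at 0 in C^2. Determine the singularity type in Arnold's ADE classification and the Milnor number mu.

Type D7, Milnor number mu = 7.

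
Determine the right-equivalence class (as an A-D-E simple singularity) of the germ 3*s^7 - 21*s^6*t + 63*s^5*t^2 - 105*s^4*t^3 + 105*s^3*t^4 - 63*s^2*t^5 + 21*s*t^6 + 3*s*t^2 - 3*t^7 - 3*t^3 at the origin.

The Hessian of f at 0 is [[0, 0], [0, 0]] with rank 0, so corank 2. A Groebner basis of the Jacobian ideal J(f) in C{s,t} is {s^6 + t^2/7, t^3, s*t - t^2}; counting standard monomials gives mu = 8. Corank 2; j^3 = 3*t^2*(s - t) has shape L^2 M (L != M), so D-series; mu = 8 gives D_8.

D_8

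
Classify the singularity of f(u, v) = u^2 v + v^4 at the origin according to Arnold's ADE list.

D5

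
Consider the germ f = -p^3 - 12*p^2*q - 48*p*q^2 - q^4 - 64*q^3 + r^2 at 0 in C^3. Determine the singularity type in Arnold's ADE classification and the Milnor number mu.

The Hessian of f at 0 has rank 1. Corank 2; j^3 = -(p + 4*q)^3 is a perfect cube, so E-series; the 4-jet and mu = 6 give E_6.

Type E_{6}, Milnor number mu = 6.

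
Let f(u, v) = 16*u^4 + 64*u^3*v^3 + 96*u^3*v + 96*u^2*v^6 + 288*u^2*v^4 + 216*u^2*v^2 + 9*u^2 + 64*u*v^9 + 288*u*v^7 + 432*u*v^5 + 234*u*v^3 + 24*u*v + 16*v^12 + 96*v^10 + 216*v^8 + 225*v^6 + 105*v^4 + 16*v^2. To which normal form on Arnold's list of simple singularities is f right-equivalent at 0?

The Hessian of f at 0 has rank 1. Corank 1: A-series; mu = 3 gives A_3.

A3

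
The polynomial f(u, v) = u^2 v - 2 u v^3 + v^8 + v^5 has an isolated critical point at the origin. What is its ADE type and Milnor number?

Type D_9, Milnor number mu = 9.

The Hessian of f at 0 has rank 0. Corank 2; j^3 = u^2*v has shape L^2 M (L != M), so D-series; mu = 9 gives D_9.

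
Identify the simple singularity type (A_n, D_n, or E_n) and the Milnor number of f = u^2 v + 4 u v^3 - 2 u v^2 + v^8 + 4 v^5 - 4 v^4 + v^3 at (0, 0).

Type D_9, Milnor number mu = 9.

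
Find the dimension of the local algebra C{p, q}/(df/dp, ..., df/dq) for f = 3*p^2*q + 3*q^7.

8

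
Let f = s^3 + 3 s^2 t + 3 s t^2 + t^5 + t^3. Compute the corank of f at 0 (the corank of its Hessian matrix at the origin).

2

Hessian at 0 has rank 0.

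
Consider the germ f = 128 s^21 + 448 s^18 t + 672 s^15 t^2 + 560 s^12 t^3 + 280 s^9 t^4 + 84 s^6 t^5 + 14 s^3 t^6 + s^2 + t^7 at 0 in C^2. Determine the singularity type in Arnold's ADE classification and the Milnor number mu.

Type A_6, Milnor number mu = 6.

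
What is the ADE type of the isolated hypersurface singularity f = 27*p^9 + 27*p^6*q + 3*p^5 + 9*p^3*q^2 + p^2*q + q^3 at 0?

D_{4}

The Hessian of f at 0 is [[0, 0], [0, 0]] with rank 0, so corank 2. A Groebner basis of the Jacobian ideal J(f) in C{p,q} is {q^3, p^2 + 3*q^2, p*q}; counting standard monomials gives mu = 4. Corank 2; j^3 = q*(p^2 + q^2) splits into three distinct lines over C (the quadratic factor has nonzero discriminant), so D_4.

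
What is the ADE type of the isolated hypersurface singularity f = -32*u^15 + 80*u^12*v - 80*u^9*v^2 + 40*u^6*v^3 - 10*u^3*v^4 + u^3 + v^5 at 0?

E_{8}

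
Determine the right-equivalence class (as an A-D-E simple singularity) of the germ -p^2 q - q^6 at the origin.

D_{7}

The Hessian of f at 0 is [[0, 0], [0, 0]] with rank 0, so corank 2. A Groebner basis of the Jacobian ideal J(f) in C{p,q} is {p^2/6 + q^5, p^3, p*q}; counting standard monomials gives mu = 7. Corank 2; j^3 = -p^2*q has shape L^2 M (L != M), so D-series; mu = 7 gives D_7.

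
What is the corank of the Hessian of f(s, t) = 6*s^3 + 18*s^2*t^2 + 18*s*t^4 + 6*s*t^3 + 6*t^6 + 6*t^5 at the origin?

Hessian at 0 has rank 0.

2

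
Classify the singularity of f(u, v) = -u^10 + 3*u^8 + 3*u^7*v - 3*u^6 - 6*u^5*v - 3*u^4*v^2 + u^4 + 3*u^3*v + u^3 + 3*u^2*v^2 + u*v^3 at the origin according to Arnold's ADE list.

E7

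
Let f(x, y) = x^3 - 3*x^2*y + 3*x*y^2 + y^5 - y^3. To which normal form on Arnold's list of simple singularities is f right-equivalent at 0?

The Hessian of f at 0 is [[0, 0], [0, 0]] with rank 0, so corank 2. A Groebner basis of the Jacobian ideal J(f) in C{x,y} is {y^4, x^2 - 2*x*y + y^2}; counting standard monomials gives mu = 8. Corank 2; j^3 = (x - y)^3 is a perfect cube, so E-series; the 5-jet and mu = 8 give E_8.

E_{8}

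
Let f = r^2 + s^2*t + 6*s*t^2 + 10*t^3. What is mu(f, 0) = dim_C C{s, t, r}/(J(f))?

4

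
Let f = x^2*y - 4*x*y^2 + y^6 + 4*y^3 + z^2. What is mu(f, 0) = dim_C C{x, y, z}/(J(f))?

7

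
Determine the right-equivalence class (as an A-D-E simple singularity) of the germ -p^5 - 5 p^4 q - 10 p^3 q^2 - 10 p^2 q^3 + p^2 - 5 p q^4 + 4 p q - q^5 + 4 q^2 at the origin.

A_4

The Hessian of f at 0 has rank 1. Corank 1: A-series; mu = 4 gives A_4.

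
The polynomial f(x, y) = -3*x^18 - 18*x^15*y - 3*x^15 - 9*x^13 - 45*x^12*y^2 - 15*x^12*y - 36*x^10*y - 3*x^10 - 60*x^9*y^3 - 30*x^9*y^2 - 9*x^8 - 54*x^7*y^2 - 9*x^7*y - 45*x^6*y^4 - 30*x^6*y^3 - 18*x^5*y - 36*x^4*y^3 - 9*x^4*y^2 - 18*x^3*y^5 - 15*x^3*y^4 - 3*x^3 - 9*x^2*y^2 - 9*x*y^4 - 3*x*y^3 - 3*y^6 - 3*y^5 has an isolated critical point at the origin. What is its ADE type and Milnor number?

Type E_{7}, Milnor number mu = 7.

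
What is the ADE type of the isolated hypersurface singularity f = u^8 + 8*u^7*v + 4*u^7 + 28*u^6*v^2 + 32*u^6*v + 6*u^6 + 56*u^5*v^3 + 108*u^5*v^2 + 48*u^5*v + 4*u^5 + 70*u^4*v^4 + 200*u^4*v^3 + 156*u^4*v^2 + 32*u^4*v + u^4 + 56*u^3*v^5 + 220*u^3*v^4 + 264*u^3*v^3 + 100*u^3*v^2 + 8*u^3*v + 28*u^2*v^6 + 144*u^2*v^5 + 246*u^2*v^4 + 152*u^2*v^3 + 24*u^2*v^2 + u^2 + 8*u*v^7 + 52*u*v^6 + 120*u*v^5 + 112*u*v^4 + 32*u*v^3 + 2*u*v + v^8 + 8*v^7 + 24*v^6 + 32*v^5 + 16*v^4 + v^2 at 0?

The Hessian of f at 0 is [[2, 2], [2, 2]] with rank 1, so corank 1. A Groebner basis of the Jacobian ideal J(f) in C{u,v} is {v^3, u + v}; counting standard monomials gives mu = 3. Corank 1: A-series; mu = 3 gives A_3.

A3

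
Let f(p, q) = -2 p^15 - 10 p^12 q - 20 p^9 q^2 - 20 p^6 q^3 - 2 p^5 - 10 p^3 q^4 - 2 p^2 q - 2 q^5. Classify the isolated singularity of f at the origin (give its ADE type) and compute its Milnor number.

The Hessian of f at 0 is [[0, 0], [0, 0]] with rank 0, so corank 2. A Groebner basis of the Jacobian ideal J(f) in C{p,q} is {p^2/5 + q^4, p^3, p*q}; counting standard monomials gives mu = 6. Corank 2; j^3 = -2*p^2*q has shape L^2 M (L != M), so D-series; mu = 6 gives D_6.

Type D_{6}, Milnor number mu = 6.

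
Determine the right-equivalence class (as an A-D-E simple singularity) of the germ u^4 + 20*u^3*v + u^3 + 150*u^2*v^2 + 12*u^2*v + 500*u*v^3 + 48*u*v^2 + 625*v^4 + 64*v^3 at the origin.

E6

The Hessian of f at 0 has rank 0. Corank 2; j^3 = (u + 4*v)^3 is a perfect cube, so E-series; the 4-jet and mu = 6 give E_6.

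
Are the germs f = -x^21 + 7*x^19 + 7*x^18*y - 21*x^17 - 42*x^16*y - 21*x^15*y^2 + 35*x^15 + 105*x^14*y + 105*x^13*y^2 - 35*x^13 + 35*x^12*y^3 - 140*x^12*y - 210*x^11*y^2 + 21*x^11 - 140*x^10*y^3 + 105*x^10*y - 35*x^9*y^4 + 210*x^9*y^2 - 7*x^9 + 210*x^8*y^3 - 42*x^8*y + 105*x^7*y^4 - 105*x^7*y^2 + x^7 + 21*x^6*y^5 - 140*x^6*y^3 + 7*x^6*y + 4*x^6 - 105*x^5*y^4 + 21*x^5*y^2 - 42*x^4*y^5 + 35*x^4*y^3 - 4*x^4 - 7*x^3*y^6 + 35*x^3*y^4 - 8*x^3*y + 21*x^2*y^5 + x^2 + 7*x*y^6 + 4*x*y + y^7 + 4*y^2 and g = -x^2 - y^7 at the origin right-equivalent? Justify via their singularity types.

Yes.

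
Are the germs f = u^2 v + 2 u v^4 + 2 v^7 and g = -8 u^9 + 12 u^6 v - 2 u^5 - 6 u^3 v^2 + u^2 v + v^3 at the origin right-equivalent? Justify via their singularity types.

No.

The Hessian of f at 0 is [[0, 0], [0, 0]] with rank 0, so corank 2. A Groebner basis of the Jacobian ideal J(f) in C{u,v} is {-u^2/6 + u*v^3, u*v + v^4, u^3, u^2*v}; counting standard monomials gives mu = 8. Corank 2; j^3 = u^2*v has shape L^2 M (L != M), so D-series; mu = 8 gives D_8. The Hessian of g at 0 is [[0, 0], [0, 0]] with rank 0, so corank 2. A Groebner basis of the Jacobian ideal J(g) in C{u,v} is {v^3, u^2 + 3*v^2, u*v}; counting standard monomials gives mu = 4. Corank 2; j^3 = v*(u^2 + v^2) splits into three distinct lines over C (the quadratic factor has nonzero discriminant), so D_4. f is D_8 but g is D_4, hence not right-equivalent.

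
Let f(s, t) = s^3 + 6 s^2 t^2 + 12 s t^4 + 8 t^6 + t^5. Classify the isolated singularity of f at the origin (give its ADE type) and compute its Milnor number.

Type E_8, Milnor number mu = 8.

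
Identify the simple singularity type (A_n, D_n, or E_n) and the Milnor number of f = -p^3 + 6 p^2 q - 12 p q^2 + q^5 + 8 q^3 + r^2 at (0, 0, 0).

The Hessian of f at 0 is [[0, 0, 0], [0, 0, 0], [0, 0, 2]] with rank 1, so corank 2. A Groebner basis of the Jacobian ideal J(f) in C{p,q,r} is {q^4, p^2 - 4*p*q + 4*q^2, r}; counting standard monomials gives mu = 8. Corank 2; j^3 = -(p - 2*q)^3 is a perfect cube, so E-series; the 5-jet and mu = 8 give E_8.

Type E8, Milnor number mu = 8.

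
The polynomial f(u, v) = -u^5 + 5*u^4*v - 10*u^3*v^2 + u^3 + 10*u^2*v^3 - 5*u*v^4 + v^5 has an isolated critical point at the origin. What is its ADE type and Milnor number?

Type E_{8}, Milnor number mu = 8.

The Hessian of f at 0 is [[0, 0], [0, 0]] with rank 0, so corank 2. A Groebner basis of the Jacobian ideal J(f) in C{u,v} is {v^5, u*v^3 - v^4/4, u^2}; counting standard monomials gives mu = 8. Corank 2; j^3 = u^3 is a perfect cube, so E-series; the 5-jet and mu = 8 give E_8.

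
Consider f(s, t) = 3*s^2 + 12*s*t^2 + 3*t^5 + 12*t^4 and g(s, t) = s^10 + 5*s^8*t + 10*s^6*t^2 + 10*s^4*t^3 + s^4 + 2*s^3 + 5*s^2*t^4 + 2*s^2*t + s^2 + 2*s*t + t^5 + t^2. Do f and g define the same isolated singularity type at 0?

Yes.

The Hessian of f at 0 has rank 1. Corank 1: A-series; mu = 4 gives A_4. The Hessian of g at 0 has rank 1. Corank 1: A-series; mu = 4 gives A_4. Both have type A_4, hence right-equivalent.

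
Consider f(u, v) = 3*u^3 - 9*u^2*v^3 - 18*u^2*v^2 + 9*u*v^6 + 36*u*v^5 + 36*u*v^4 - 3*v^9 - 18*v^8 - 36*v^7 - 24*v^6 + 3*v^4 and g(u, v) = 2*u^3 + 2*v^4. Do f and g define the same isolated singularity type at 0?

Yes.

The Hessian of f at 0 has rank 0. Corank 2; j^3 = 3*u^3 is a perfect cube, so E-series; the 4-jet and mu = 6 give E_6. The Hessian of g at 0 has rank 0. Corank 2; j^3 = 2*u^3 is a perfect cube, so E-series; the 4-jet and mu = 6 give E_6. Both have type E_6, hence right-equivalent.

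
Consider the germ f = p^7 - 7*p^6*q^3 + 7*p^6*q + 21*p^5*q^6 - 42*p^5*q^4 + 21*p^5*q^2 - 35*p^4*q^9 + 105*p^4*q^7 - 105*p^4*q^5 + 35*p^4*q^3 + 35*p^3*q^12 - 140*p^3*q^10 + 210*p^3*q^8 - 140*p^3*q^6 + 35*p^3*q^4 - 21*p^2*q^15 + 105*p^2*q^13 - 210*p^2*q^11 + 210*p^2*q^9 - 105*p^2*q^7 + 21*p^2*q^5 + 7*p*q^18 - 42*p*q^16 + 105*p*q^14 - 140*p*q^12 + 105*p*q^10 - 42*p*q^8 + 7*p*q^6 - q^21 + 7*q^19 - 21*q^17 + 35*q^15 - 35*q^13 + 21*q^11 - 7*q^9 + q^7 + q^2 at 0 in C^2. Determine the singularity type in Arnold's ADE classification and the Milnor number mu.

The Hessian of f at 0 is [[0, 0], [0, 2]] with rank 1, so corank 1. A Groebner basis of the Jacobian ideal J(f) in C{p,q} is {p^6, q}; counting standard monomials gives mu = 6. Corank 1: A-series; mu = 6 gives A_6.

Type A_6, Milnor number mu = 6.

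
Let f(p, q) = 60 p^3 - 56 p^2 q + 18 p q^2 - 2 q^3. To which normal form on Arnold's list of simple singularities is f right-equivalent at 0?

D_{4}

The Hessian of f at 0 is [[0, 0], [0, 0]] with rank 0, so corank 2. A Groebner basis of the Jacobian ideal J(f) in C{p,q} is {q^3, p^2 - 3*q^2/26, p*q - 9*q^2/26}; counting standard monomials gives mu = 4. Corank 2; j^3 = 2*(3*p - q)*(10*p^2 - 6*p*q + q^2) splits into three distinct lines over C (the quadratic factor has nonzero discriminant), so D_4.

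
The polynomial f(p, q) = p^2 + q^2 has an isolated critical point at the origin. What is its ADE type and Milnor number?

Type A1, Milnor number mu = 1.

The Hessian of f at 0 is [[2, 0], [0, 2]] with rank 2, so corank 0. A Groebner basis of the Jacobian ideal J(f) in C{p,q} is {p, q}; counting standard monomials gives mu = 1. Corank 0: nondegenerate Morse point, so A_1.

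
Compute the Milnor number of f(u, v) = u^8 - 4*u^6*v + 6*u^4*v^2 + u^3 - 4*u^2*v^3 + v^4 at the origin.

6

The Hessian of f at 0 has rank 0. Corank 2; j^3 = u^3 is a perfect cube, so E-series; the 4-jet and mu = 6 give E_6.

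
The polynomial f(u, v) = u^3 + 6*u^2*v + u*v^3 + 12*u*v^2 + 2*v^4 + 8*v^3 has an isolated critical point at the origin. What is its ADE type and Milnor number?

Type E7, Milnor number mu = 7.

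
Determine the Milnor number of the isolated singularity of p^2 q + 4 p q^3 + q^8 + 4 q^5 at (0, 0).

9

The Hessian of f at 0 has rank 0. Corank 2; j^3 = p^2*q has shape L^2 M (L != M), so D-series; mu = 9 gives D_9.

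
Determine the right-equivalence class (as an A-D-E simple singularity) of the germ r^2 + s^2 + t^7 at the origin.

A6

The Hessian of f at 0 is [[2, 0, 0], [0, 0, 0], [0, 0, 2]] with rank 2, so corank 1. A Groebner basis of the Jacobian ideal J(f) in C{s,t,r} is {t^6, s, r}; counting standard monomials gives mu = 6. Corank 1: A-series; mu = 6 gives A_6.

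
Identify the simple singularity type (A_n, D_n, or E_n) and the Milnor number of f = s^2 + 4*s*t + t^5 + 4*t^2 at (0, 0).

The Hessian of f at 0 is [[2, 4], [4, 8]] with rank 1, so corank 1. A Groebner basis of the Jacobian ideal J(f) in C{s,t} is {t^4, s + 2*t}; counting standard monomials gives mu = 4. Corank 1: A-series; mu = 4 gives A_4.

Type A_{4}, Milnor number mu = 4.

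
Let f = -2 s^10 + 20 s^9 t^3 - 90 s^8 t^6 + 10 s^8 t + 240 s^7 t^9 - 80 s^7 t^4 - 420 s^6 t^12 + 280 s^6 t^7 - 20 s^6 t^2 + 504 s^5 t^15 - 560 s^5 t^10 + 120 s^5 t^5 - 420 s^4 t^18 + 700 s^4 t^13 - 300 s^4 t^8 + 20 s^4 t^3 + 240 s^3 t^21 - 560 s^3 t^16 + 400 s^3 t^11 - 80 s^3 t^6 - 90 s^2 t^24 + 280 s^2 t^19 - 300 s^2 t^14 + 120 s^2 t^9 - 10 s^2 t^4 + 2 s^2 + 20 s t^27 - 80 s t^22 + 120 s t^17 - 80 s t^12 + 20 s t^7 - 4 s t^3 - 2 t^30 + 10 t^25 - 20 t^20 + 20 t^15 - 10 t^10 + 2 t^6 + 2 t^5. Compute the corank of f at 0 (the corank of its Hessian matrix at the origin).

1

Hessian at 0 has rank 1.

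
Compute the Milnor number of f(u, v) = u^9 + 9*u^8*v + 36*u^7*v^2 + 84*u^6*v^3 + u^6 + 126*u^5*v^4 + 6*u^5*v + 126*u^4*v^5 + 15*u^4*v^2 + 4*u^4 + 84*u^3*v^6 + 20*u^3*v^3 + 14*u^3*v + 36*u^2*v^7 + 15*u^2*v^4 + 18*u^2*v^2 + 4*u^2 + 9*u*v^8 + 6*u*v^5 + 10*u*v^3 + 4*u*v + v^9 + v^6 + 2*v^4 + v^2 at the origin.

8

The Hessian of f at 0 has rank 1. Corank 1: A-series; mu = 8 gives A_8.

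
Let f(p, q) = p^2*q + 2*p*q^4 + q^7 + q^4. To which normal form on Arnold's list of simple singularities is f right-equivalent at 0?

D_{5}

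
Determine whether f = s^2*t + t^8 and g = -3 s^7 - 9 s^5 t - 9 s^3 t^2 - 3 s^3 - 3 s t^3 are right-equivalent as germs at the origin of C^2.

The Hessian of f at 0 has rank 0. Corank 2; j^3 = s^2*t has shape L^2 M (L != M), so D-series; mu = 9 gives D_9. The Hessian of g at 0 has rank 0. Corank 2; j^3 = -3*s^3 is a perfect cube, so E-series; the 4-jet and mu = 7 give E_7. f is D_9 but g is E_7, hence not right-equivalent.

No.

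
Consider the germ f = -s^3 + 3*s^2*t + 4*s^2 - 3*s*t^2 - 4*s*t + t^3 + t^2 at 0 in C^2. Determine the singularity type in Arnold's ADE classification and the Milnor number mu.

The Hessian of f at 0 has rank 1. Corank 1: A-series; mu = 2 gives A_2.

Type A_2, Milnor number mu = 2.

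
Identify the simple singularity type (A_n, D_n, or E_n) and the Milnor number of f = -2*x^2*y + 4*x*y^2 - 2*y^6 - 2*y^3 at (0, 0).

Type D7, Milnor number mu = 7.

The Hessian of f at 0 is [[0, 0], [0, 0]] with rank 0, so corank 2. A Groebner basis of the Jacobian ideal J(f) in C{x,y} is {x^2/6 + y^5 - y^2/6, x^3 - y^3, x*y - y^2}; counting standard monomials gives mu = 7. Corank 2; j^3 = -2*y*(x - y)^2 has shape L^2 M (L != M), so D-series; mu = 7 gives D_7.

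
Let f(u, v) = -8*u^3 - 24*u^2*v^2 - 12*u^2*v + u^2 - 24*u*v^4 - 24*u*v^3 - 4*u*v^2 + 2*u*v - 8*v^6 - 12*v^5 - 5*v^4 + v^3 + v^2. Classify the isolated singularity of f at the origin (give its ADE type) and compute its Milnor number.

Type A2, Milnor number mu = 2.

The Hessian of f at 0 is [[2, 2], [2, 2]] with rank 1, so corank 1. A Groebner basis of the Jacobian ideal J(f) in C{u,v} is {v^2, u + v}; counting standard monomials gives mu = 2. Corank 1: A-series; mu = 2 gives A_2.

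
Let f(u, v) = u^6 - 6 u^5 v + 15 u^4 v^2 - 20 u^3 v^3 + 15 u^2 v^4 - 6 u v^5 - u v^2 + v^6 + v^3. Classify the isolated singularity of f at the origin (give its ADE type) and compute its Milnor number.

Type D7, Milnor number mu = 7.

The Hessian of f at 0 has rank 0. Corank 2; j^3 = -v^2*(u - v) has shape L^2 M (L != M), so D-series; mu = 7 gives D_7.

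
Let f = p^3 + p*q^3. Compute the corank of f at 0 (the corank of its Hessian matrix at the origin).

2

The Hessian at 0 is [[0, 0], [0, 0]] of rank 0; hence corank 2.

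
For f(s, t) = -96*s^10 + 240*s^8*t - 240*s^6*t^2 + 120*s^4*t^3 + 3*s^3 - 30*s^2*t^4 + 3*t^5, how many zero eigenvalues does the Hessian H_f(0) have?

2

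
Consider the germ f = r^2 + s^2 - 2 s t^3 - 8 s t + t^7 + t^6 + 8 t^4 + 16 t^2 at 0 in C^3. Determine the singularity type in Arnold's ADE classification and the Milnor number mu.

The Hessian of f at 0 is [[2, -8, 0], [-8, 32, 0], [0, 0, 2]] with rank 2, so corank 1. A Groebner basis of the Jacobian ideal J(f) in C{s,t,r} is {-s + t^3 + 4*t, s^2 - 8*s*t + 16*t^2, r}; counting standard monomials gives mu = 6. Corank 1: A-series; mu = 6 gives A_6.

Type A6, Milnor number mu = 6.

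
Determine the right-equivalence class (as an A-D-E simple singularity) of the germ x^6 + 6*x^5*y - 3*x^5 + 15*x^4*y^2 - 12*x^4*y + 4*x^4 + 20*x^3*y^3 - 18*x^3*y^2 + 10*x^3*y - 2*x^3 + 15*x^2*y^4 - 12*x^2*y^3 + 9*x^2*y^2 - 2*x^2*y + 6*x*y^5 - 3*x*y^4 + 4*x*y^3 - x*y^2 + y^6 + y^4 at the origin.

D_{4}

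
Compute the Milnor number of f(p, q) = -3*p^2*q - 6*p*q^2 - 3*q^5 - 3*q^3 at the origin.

6

The Hessian of f at 0 has rank 0. Corank 2; j^3 = -3*q*(p + q)^2 has shape L^2 M (L != M), so D-series; mu = 6 gives D_6.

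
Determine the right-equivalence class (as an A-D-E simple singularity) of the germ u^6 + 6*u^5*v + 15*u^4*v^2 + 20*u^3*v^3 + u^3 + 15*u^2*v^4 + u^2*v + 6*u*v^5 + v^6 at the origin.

D_7

The Hessian of f at 0 is [[0, 0], [0, 0]] with rank 0, so corank 2. A Groebner basis of the Jacobian ideal J(f) in C{u,v} is {-u*v/6 + v^5, u*v^2, u^2 + u*v}; counting standard monomials gives mu = 7. Corank 2; j^3 = u^2*(u + v) has shape L^2 M (L != M), so D-series; mu = 7 gives D_7.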